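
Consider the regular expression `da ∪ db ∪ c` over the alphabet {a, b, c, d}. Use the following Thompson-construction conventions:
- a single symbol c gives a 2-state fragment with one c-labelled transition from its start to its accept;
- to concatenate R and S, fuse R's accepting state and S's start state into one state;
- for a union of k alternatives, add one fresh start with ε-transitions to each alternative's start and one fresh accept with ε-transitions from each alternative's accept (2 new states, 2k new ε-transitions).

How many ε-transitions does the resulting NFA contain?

Building bottom-up:
Each of the 5 symbol leaves contributes 0 ε-transitions.
  da — 0 ε-transitions
  db — 0 ε-transitions
  da ∪ db ∪ c — 6 ε-transitions

6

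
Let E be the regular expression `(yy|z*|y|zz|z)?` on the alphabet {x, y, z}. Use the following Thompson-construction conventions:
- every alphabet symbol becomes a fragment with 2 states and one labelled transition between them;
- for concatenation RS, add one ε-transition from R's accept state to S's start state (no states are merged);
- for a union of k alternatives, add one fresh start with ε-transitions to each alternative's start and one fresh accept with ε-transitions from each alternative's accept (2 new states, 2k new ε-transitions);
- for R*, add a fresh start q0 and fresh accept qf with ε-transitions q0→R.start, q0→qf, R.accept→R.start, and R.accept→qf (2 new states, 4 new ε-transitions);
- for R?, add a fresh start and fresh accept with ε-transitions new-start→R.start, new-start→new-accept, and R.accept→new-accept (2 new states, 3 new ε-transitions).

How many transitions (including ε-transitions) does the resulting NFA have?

26

Bottom-up over the parse tree:
Each of the 7 symbol leaves contributes 1 transition (1 symbol, 0 ε).
  yy → 3 transitions (2 symbol, 1 ε)
  z* → 5 transitions (1 symbol, 4 ε)
  zz → 3 transitions (2 symbol, 1 ε)
  yy|z*|y|zz|z → 23 transitions (7 symbol, 16 ε)
  (yy|z*|y|zz|z)? → 26 transitions (7 symbol, 19 ε)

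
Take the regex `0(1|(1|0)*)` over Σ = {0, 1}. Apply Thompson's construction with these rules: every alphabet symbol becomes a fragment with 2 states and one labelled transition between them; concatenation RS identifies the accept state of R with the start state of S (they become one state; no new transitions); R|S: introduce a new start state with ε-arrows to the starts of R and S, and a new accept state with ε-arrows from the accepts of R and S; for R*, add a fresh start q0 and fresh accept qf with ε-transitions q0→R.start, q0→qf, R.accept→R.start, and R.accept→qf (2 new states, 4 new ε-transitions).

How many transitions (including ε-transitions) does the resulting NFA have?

16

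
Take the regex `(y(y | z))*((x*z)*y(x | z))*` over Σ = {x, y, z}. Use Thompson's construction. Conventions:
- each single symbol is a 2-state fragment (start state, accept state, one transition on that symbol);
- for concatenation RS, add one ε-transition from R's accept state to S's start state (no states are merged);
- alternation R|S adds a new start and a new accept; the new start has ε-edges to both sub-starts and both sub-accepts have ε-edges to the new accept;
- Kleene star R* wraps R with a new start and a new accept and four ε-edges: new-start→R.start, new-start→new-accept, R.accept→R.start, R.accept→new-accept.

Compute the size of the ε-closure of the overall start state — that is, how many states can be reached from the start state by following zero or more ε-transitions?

12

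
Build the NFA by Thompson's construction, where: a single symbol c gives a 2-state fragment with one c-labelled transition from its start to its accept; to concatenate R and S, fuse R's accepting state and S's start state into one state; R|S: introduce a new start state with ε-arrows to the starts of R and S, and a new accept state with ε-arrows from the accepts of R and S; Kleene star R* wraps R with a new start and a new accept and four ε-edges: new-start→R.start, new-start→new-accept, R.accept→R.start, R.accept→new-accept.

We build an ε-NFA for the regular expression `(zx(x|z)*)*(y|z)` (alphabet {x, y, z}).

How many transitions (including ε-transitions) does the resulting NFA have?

22

Recursing over subexpressions:
Each of the 6 symbol leaves contributes 1 transition (1 symbol, 0 ε).
  x|z = 6 transitions (2 symbol, 4 ε)
  (x|z)* = 10 transitions (2 symbol, 8 ε)
  zx(x|z)* = 12 transitions (4 symbol, 8 ε)
  (zx(x|z)*)* = 16 transitions (4 symbol, 12 ε)
  y|z = 6 transitions (2 symbol, 4 ε)
  (zx(x|z)*)*(y|z) = 22 transitions (6 symbol, 16 ε)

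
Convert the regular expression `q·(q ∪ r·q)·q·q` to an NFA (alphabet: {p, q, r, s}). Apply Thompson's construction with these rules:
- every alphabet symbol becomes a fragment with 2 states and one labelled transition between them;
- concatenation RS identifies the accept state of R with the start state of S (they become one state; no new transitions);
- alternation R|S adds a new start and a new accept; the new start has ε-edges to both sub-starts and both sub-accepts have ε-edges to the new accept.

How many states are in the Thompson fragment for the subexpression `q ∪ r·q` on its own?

7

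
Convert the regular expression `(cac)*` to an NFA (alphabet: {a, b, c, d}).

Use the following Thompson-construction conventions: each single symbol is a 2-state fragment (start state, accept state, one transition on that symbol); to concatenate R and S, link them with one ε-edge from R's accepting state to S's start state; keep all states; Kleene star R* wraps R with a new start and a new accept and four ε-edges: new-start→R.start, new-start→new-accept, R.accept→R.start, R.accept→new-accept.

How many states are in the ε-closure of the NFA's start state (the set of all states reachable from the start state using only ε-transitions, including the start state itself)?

3

Compute the ε-closure size of each fragment's start state recursively; a symbol fragment's start has no outgoing ε-edge, so its closure is just itself (size 1).
  cac — |ε-closure| equals the left operand's closure size = 1 (its accept is not ε-reachable, so the closure stops there)
  (cac)* — new start has ε-edges to the inner start and to the new accept, so |ε-closure| = 2 + 1 = 3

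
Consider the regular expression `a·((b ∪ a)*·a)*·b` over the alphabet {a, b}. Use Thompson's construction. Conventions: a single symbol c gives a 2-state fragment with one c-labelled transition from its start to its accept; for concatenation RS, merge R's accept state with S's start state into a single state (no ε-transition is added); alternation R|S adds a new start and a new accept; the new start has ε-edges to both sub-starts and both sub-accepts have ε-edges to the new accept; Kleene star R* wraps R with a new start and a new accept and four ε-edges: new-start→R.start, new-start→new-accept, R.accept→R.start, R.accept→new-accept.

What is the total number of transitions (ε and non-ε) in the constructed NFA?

Bottom-up over the parse tree:
Each of the 5 symbol leaves contributes 1 transition (1 symbol, 0 ε).
  b ∪ a = 6 transitions (2 symbol, 4 ε)
  (b ∪ a)* = 10 transitions (2 symbol, 8 ε)
  (b ∪ a)*·a = 11 transitions (3 symbol, 8 ε)
  ((b ∪ a)*·a)* = 15 transitions (3 symbol, 12 ε)
  a·((b ∪ a)*·a)*·b = 17 transitions (5 symbol, 12 ε)

17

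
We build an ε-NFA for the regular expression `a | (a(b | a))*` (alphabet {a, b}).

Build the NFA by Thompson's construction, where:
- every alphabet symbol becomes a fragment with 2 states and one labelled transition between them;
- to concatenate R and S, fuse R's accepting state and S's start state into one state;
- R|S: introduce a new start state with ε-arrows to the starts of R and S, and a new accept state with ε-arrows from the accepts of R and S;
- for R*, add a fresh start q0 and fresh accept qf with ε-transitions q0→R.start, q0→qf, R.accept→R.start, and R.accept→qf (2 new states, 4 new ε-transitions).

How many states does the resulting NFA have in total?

13

Recursing over subexpressions:
Each of the 4 symbol leaves contributes a 2-state fragment.
  b | a = 6 states
  a(b | a) = 7 states
  (a(b | a))* = 9 states
  a | (a(b | a))* = 13 states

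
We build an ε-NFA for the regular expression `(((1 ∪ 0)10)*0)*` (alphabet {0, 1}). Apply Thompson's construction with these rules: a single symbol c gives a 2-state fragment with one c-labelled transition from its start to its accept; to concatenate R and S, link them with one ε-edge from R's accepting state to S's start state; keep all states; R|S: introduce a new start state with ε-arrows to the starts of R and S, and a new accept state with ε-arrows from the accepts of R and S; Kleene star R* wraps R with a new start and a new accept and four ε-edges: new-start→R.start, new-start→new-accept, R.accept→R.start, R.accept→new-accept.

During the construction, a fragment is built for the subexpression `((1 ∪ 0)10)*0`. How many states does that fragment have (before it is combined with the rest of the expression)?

14

Fragment for `((1 ∪ 0)10)*0`:
Each of the 5 symbol leaves contributes a 2-state fragment.
  1 ∪ 0 : 6 states
  (1 ∪ 0)10 : 10 states
  ((1 ∪ 0)10)* : 12 states
  ((1 ∪ 0)10)*0 : 14 states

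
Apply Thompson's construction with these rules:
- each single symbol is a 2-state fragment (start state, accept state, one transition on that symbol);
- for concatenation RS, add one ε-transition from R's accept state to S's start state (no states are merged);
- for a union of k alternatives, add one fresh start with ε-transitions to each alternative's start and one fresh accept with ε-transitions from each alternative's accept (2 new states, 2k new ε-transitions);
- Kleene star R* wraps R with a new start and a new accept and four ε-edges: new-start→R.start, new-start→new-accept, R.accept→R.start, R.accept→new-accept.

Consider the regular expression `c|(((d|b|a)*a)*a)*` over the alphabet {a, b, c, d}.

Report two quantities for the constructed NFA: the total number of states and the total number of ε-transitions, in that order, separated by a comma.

22, 24

Recursing over subexpressions:
Each of the 6 symbol leaves contributes 2 states and 0 ε-transitions.
  d|b|a : 8 states, 6 ε-transitions
  (d|b|a)* : 10 states, 10 ε-transitions
  (d|b|a)*a : 12 states, 11 ε-transitions
  ((d|b|a)*a)* : 14 states, 15 ε-transitions
  ((d|b|a)*a)*a : 16 states, 16 ε-transitions
  (((d|b|a)*a)*a)* : 18 states, 20 ε-transitions
  c|(((d|b|a)*a)*a)* : 22 states, 24 ε-transitions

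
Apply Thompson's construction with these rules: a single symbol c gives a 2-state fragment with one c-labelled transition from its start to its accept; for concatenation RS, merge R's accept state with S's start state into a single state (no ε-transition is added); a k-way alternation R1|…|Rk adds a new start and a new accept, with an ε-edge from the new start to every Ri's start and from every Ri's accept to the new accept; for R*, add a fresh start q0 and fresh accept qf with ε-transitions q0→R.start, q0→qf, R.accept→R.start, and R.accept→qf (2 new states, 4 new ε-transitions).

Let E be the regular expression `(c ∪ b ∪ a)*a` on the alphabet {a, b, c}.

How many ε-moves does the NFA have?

10

Recursing over subexpressions:
Each of the 4 symbol leaves contributes 0 ε-transitions.
  c ∪ b ∪ a = 6 ε-transitions
  (c ∪ b ∪ a)* = 10 ε-transitions
  (c ∪ b ∪ a)*a = 10 ε-transitions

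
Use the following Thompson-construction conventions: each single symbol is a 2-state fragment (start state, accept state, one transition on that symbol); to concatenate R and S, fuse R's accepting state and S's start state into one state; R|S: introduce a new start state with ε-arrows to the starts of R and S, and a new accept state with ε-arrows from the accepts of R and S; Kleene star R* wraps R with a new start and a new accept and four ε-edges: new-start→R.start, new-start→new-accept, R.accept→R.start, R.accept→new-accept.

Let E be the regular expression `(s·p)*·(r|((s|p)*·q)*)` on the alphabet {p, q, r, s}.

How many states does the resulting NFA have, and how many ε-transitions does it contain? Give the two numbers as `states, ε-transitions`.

19, 20

By structural recursion:
Each of the 6 symbol leaves contributes 2 states and 0 ε-transitions.
  s·p = 3 states, 0 ε-transitions
  (s·p)* = 5 states, 4 ε-transitions
  s|p = 6 states, 4 ε-transitions
  (s|p)* = 8 states, 8 ε-transitions
  (s|p)*·q = 9 states, 8 ε-transitions
  ((s|p)*·q)* = 11 states, 12 ε-transitions
  r|((s|p)*·q)* = 15 states, 16 ε-transitions
  (s·p)*·(r|((s|p)*·q)*) = 19 states, 20 ε-transitions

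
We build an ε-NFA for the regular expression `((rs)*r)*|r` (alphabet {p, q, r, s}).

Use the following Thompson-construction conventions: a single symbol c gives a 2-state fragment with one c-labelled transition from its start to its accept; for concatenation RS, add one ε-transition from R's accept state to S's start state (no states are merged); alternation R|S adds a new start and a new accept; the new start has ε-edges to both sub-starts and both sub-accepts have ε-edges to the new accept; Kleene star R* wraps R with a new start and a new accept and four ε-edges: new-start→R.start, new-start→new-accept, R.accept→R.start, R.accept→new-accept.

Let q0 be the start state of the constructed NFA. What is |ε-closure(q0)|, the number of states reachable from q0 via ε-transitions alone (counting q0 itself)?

9

Work bottom-up. For each fragment F, track |ε-closure(F.start)| and whether F's accept lies in that closure (i.e. whether F accepts ε). A single-symbol fragment has closure size 1 and does not accept ε.
  rs : same as the first factor's closure: |closure| = 1
  (rs)* : new start has ε-edges to the inner start and to the new accept, so |closure| = 2 + 1 = 3
  (rs)*r : |closure| = 3 + 1 = 4 (closure spills across the concat boundary because the left factor accepts ε)
  ((rs)*r)* : |closure| = 1 (new start) + 4 (body) + 1 (new accept) = 6
  ((rs)*r)*|r : new start ε-reaches every alternative's start; at least one alternative accepts ε, so the union's new accept is reached too: |closure| = 1 + 6 + 1 + 1 = 9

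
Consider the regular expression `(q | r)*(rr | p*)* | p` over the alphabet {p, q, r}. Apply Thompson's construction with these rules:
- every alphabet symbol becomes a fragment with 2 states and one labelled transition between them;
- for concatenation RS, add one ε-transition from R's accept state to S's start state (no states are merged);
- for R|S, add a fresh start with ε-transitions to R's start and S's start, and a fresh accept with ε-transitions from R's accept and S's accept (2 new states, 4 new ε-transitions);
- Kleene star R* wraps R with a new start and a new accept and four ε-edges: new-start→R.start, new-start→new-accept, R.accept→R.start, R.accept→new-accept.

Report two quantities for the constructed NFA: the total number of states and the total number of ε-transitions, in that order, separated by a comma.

24, 26

By structural recursion:
Each of the 6 symbol leaves contributes 2 states and 0 ε-transitions.
  q | r — 6 states, 4 ε-transitions
  (q | r)* — 8 states, 8 ε-transitions
  rr — 4 states, 1 ε-transition
  p* — 4 states, 4 ε-transitions
  rr | p* — 10 states, 9 ε-transitions
  (rr | p*)* — 12 states, 13 ε-transitions
  (q | r)*(rr | p*)* — 20 states, 22 ε-transitions
  (q | r)*(rr | p*)* | p — 24 states, 26 ε-transitions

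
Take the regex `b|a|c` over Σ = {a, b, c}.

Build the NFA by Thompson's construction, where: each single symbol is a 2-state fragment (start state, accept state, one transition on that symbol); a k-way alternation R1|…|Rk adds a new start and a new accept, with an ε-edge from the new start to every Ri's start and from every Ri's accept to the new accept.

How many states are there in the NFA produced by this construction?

8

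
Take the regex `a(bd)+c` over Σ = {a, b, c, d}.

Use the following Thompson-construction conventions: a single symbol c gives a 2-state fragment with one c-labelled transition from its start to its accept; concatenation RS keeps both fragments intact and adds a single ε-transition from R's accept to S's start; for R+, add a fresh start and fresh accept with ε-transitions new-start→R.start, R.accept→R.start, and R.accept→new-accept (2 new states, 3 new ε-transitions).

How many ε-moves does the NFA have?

6

By structural recursion:
Each of the 4 symbol leaves contributes 0 ε-transitions.
  bd : 1 ε-transition
  (bd)+ : 4 ε-transitions
  a(bd)+c : 6 ε-transitions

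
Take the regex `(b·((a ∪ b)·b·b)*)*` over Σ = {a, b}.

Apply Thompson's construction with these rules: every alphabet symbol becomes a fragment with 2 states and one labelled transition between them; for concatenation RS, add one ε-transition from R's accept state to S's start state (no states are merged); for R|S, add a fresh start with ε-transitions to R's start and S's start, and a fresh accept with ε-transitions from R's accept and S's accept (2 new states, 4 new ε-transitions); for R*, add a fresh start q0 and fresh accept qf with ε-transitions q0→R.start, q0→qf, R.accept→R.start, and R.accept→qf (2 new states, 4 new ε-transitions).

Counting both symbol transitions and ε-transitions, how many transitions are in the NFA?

Building bottom-up:
Each of the 5 symbol leaves contributes 1 transition (1 symbol, 0 ε).
  a ∪ b = 6 transitions (2 symbol, 4 ε)
  (a ∪ b)·b·b = 10 transitions (4 symbol, 6 ε)
  ((a ∪ b)·b·b)* = 14 transitions (4 symbol, 10 ε)
  b·((a ∪ b)·b·b)* = 16 transitions (5 symbol, 11 ε)
  (b·((a ∪ b)·b·b)*)* = 20 transitions (5 symbol, 15 ε)

20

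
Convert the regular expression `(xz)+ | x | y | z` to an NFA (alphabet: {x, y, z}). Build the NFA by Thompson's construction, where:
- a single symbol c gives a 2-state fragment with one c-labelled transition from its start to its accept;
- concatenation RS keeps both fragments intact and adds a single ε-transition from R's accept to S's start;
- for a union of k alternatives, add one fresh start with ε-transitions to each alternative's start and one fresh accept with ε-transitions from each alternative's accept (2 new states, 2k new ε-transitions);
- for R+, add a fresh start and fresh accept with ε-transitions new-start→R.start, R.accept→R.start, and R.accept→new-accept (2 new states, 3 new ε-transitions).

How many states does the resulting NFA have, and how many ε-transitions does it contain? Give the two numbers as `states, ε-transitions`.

Building bottom-up:
Each of the 5 symbol leaves contributes 2 states and 0 ε-transitions.
  xz — 4 states, 1 ε-transition
  (xz)+ — 6 states, 4 ε-transitions
  (xz)+ | x | y | z — 14 states, 12 ε-transitions

14, 12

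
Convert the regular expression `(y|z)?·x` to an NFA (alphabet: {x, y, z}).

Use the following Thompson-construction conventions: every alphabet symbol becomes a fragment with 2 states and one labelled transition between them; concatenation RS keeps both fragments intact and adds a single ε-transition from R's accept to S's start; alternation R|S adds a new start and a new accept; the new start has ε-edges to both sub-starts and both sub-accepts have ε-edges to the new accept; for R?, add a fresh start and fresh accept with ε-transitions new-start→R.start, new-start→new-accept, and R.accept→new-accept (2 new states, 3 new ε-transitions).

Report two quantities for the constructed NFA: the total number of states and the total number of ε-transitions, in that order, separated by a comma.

By structural recursion:
Each of the 3 symbol leaves contributes 2 states and 0 ε-transitions.
  y|z : 6 states, 4 ε-transitions
  (y|z)? : 8 states, 7 ε-transitions
  (y|z)?·x : 10 states, 8 ε-transitions

10, 8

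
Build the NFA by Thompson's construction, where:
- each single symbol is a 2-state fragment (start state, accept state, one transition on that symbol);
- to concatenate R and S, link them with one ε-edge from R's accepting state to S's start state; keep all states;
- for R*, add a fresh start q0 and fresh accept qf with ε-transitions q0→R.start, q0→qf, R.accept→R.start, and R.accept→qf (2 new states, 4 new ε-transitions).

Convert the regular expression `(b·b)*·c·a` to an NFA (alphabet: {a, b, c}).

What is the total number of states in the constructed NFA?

Bottom-up over the parse tree:
Each of the 4 symbol leaves contributes a 2-state fragment.
  b·b → 4 states
  (b·b)* → 6 states
  (b·b)*·c·a → 10 states

10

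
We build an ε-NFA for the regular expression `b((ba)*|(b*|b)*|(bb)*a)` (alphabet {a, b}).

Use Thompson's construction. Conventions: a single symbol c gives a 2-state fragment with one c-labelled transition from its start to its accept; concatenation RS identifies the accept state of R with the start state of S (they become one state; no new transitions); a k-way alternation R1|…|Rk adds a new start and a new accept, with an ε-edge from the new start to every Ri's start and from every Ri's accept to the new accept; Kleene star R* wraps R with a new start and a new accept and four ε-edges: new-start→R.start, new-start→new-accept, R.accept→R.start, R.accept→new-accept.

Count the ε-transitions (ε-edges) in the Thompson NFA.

By structural recursion:
Each of the 8 symbol leaves contributes 0 ε-transitions.
  ba — 0 ε-transitions
  (ba)* — 4 ε-transitions
  b* — 4 ε-transitions
  b*|b — 8 ε-transitions
  (b*|b)* — 12 ε-transitions
  bb — 0 ε-transitions
  (bb)* — 4 ε-transitions
  (bb)*a — 4 ε-transitions
  (ba)*|(b*|b)*|(bb)*a — 26 ε-transitions
  b((ba)*|(b*|b)*|(bb)*a) — 26 ε-transitions

26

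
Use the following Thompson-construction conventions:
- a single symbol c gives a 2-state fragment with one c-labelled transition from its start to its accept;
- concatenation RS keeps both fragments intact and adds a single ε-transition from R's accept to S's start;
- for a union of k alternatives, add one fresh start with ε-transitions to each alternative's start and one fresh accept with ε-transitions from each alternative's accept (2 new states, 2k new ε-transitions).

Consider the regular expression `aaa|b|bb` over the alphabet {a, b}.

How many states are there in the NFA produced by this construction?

14

Recursing over subexpressions:
Each of the 6 symbol leaves contributes a 2-state fragment.
  aaa → 6 states
  bb → 4 states
  aaa|b|bb → 14 states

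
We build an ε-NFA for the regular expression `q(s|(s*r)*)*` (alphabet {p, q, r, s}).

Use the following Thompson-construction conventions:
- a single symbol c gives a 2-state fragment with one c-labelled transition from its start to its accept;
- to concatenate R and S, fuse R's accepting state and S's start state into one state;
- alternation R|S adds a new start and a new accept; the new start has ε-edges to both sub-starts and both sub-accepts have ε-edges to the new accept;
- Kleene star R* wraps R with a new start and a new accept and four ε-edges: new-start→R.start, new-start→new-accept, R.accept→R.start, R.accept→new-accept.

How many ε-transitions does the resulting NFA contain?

16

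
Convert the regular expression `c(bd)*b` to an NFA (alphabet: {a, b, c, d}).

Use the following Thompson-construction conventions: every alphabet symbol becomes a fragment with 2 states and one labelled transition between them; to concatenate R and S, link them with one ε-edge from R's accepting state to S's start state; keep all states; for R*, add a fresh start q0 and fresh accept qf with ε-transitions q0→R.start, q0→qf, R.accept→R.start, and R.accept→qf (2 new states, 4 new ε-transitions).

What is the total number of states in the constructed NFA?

10

Building bottom-up:
Each of the 4 symbol leaves contributes a 2-state fragment.
  bd → 4 states
  (bd)* → 6 states
  c(bd)*b → 10 states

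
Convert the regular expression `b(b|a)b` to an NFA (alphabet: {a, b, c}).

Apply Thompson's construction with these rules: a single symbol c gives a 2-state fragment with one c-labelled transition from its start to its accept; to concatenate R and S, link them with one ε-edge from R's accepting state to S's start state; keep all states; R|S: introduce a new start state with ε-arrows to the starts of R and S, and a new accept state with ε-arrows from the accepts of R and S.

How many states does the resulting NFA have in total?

10

Bottom-up over the parse tree:
Each of the 4 symbol leaves contributes a 2-state fragment.
  b|a → 6 states
  b(b|a)b → 10 states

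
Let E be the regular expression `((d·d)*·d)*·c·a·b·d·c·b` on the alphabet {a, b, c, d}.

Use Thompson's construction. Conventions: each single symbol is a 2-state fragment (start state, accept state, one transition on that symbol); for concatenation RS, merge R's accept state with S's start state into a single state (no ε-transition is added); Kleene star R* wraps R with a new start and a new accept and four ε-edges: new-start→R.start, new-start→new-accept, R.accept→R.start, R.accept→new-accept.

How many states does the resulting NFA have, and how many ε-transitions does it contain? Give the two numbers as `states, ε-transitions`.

14, 8

Recursing over subexpressions:
Each of the 9 symbol leaves contributes 2 states and 0 ε-transitions.
  d·d → 3 states, 0 ε-transitions
  (d·d)* → 5 states, 4 ε-transitions
  (d·d)*·d → 6 states, 4 ε-transitions
  ((d·d)*·d)* → 8 states, 8 ε-transitions
  ((d·d)*·d)*·c·a·b·d·c·b → 14 states, 8 ε-transitions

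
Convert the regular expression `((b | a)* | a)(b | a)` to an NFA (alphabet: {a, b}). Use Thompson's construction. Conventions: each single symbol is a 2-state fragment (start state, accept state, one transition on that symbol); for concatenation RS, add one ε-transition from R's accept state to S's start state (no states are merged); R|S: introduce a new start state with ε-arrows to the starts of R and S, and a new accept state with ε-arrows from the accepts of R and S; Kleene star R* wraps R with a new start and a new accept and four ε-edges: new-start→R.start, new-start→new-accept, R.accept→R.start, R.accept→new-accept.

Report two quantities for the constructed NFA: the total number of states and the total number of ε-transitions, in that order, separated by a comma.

18, 17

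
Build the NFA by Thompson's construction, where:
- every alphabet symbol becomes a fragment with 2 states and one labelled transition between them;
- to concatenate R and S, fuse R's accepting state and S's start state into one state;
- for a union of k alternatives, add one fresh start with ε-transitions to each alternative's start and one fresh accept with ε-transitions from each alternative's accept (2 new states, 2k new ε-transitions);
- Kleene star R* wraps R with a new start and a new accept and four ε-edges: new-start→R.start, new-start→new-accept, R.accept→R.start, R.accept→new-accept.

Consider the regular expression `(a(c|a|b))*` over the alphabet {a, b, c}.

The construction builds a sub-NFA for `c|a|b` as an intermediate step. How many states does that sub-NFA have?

8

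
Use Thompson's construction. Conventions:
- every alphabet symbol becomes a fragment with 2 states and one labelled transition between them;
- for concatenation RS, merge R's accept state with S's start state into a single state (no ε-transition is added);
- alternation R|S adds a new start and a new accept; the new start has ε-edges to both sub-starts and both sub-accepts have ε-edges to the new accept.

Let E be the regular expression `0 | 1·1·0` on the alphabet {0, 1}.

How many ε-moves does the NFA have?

4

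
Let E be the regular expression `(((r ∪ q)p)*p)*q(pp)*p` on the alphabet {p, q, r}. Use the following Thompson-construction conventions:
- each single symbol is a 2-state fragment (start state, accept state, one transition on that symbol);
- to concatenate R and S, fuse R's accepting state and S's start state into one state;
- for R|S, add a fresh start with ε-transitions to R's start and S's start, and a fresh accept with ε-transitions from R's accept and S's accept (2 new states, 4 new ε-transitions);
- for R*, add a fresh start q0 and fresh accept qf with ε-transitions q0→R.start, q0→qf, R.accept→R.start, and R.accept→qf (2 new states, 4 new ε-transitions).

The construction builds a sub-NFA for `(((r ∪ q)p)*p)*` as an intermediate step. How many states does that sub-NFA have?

12

Fragment for `(((r ∪ q)p)*p)*`:
Each of the 4 symbol leaves contributes a 2-state fragment.
  r ∪ q = 6 states
  (r ∪ q)p = 7 states
  ((r ∪ q)p)* = 9 states
  ((r ∪ q)p)*p = 10 states
  (((r ∪ q)p)*p)* = 12 states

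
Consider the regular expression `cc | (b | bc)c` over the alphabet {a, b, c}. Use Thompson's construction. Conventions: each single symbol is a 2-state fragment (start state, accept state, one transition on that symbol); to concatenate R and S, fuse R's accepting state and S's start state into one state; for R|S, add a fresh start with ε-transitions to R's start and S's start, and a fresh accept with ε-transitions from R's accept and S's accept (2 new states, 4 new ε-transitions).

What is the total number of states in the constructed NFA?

13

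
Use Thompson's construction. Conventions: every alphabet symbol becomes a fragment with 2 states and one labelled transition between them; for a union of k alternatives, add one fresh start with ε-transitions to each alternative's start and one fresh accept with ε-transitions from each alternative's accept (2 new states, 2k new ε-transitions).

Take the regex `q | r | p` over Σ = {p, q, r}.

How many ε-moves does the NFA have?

6

Per subexpression:
Each of the 3 symbol leaves contributes 0 ε-transitions.
  q | r | p — 6 ε-transitions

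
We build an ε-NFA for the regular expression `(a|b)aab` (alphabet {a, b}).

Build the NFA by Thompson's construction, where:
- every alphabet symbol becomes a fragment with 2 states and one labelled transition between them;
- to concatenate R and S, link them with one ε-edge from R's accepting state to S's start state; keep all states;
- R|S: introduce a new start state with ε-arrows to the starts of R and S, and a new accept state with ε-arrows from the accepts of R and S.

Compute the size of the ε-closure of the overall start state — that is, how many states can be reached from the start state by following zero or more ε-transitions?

3

Compute the ε-closure size of each fragment's start state recursively; a symbol fragment's start has no outgoing ε-edge, so its closure is just itself (size 1).
  a|b → |closure| = 1 + 1 + 1 = 3 (the new accept is not ε-reachable since no branch accepts ε)
  (a|b)aab → |closure| equals the left operand's closure size = 3 (its accept is not ε-reachable, so the closure stops there)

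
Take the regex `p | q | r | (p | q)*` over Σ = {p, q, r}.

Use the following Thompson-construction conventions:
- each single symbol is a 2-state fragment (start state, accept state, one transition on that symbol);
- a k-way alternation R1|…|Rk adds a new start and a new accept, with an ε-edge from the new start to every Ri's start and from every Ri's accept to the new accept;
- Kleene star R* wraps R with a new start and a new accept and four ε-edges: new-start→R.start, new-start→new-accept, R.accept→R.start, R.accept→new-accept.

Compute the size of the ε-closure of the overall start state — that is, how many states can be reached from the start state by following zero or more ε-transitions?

10

Compute the ε-closure size of each fragment's start state recursively; a symbol fragment's start has no outgoing ε-edge, so its closure is just itself (size 1).
  p | q — |closure| = 1 + 1 + 1 = 3 (the new accept is not ε-reachable since no branch accepts ε)
  (p | q)* — the star's fresh start ε-reaches both the body's start and the fresh accept: |closure| = 2 + 3 = 5
  p | q | r | (p | q)* — |closure| = 1 (new start) + (1 + 1 + 1 + 5) + 1 (new accept, since some branch ε-reaches its own accept) = 10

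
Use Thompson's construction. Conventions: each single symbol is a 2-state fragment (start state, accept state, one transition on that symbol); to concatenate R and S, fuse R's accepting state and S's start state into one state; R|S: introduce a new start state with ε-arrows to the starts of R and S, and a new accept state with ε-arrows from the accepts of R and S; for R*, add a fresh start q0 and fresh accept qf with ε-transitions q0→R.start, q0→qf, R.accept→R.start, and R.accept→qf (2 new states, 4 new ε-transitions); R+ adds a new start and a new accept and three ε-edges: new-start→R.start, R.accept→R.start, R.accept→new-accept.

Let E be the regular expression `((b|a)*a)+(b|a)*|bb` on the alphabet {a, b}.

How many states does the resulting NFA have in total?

23

By structural recursion:
Each of the 7 symbol leaves contributes a 2-state fragment.
  b|a = 6 states
  (b|a)* = 8 states
  (b|a)*a = 9 states
  ((b|a)*a)+ = 11 states
  b|a = 6 states
  (b|a)* = 8 states
  ((b|a)*a)+(b|a)* = 18 states
  bb = 3 states
  ((b|a)*a)+(b|a)*|bb = 23 states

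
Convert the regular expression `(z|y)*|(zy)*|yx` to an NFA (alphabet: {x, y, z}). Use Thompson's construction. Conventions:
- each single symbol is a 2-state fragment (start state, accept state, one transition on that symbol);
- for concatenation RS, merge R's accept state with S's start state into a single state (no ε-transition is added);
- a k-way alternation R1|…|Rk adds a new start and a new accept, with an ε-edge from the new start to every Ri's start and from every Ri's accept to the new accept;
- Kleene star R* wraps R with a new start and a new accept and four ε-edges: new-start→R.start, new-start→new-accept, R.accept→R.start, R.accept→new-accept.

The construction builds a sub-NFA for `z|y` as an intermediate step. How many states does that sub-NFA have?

6

Fragment for `z|y`:
Each of the 2 symbol leaves contributes a 2-state fragment.
  z|y : 6 states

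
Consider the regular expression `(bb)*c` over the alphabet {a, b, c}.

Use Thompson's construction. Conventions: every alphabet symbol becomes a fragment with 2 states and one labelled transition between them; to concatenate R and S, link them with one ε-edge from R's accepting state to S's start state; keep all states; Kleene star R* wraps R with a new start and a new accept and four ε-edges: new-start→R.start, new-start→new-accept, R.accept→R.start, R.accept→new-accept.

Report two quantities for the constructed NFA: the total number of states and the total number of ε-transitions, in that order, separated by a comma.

8, 6

Bottom-up over the parse tree:
Each of the 3 symbol leaves contributes 2 states and 0 ε-transitions.
  bb — 4 states, 1 ε-transition
  (bb)* — 6 states, 5 ε-transitions
  (bb)*c — 8 states, 6 ε-transitions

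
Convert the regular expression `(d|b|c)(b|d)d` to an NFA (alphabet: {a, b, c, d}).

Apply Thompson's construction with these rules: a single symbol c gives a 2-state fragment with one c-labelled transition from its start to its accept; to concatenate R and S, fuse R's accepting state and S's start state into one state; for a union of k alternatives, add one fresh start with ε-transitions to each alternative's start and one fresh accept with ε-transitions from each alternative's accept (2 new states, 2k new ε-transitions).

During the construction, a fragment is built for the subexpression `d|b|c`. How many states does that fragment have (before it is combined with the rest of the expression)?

Fragment for `d|b|c`:
Each of the 3 symbol leaves contributes a 2-state fragment.
  d|b|c — 8 states

8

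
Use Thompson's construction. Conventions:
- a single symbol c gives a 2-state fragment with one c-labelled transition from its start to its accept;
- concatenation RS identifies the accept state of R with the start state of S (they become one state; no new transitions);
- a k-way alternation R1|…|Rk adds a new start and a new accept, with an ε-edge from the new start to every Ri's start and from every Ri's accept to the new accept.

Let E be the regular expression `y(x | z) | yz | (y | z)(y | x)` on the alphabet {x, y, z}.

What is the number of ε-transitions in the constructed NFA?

By structural recursion:
Each of the 9 symbol leaves contributes 0 ε-transitions.
  x | z → 4 ε-transitions
  y(x | z) → 4 ε-transitions
  yz → 0 ε-transitions
  y | z → 4 ε-transitions
  y | x → 4 ε-transitions
  (y | z)(y | x) → 8 ε-transitions
  y(x | z) | yz | (y | z)(y | x) → 18 ε-transitions

18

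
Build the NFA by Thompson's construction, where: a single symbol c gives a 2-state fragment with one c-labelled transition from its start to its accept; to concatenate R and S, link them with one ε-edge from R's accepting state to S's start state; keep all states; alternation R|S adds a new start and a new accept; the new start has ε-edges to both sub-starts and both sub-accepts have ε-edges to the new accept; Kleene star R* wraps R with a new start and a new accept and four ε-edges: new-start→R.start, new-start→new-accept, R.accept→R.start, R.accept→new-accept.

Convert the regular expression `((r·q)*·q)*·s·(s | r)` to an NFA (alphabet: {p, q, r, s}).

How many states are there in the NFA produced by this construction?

Building bottom-up:
Each of the 6 symbol leaves contributes a 2-state fragment.
  r·q : 4 states
  (r·q)* : 6 states
  (r·q)*·q : 8 states
  ((r·q)*·q)* : 10 states
  s | r : 6 states
  ((r·q)*·q)*·s·(s | r) : 18 states

18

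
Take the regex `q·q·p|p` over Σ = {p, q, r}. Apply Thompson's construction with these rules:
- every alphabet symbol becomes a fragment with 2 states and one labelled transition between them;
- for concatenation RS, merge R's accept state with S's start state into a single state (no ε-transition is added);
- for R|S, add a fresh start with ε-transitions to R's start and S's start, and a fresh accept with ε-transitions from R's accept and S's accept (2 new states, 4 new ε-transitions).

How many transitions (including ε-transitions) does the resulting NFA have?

8

Per subexpression:
Each of the 4 symbol leaves contributes 1 transition (1 symbol, 0 ε).
  q·q·p : 3 transitions (3 symbol, 0 ε)
  q·q·p|p : 8 transitions (4 symbol, 4 ε)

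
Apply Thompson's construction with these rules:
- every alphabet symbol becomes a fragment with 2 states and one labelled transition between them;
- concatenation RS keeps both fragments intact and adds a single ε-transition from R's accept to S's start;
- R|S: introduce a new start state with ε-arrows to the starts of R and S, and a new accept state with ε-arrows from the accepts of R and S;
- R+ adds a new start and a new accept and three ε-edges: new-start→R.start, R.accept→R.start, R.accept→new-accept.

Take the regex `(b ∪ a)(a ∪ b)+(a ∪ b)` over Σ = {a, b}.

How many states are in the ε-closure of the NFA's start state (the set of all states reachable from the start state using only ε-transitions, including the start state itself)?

Compute the ε-closure size of each fragment's start state recursively; a symbol fragment's start has no outgoing ε-edge, so its closure is just itself (size 1).
  b ∪ a → |ε-closure| = 1 + 1 + 1 = 3 (the new accept is not ε-reachable since no branch accepts ε)
  a ∪ b → new start ε-reaches every alternative's start; none of them accept ε, so the new accept is not reached: |ε-closure| = 1 + 1 + 1 = 3
  (a ∪ b)+ → |ε-closure| = 1 + 3 = 4 (the body doesn't accept ε, so the new accept is not reached)
  a ∪ b → |ε-closure| = 1 + 1 + 1 = 3 (the new accept is not ε-reachable since no branch accepts ε)
  (b ∪ a)(a ∪ b)+(a ∪ b) → |ε-closure| equals the left operand's closure size = 3 (its accept is not ε-reachable, so the closure stops there)

3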